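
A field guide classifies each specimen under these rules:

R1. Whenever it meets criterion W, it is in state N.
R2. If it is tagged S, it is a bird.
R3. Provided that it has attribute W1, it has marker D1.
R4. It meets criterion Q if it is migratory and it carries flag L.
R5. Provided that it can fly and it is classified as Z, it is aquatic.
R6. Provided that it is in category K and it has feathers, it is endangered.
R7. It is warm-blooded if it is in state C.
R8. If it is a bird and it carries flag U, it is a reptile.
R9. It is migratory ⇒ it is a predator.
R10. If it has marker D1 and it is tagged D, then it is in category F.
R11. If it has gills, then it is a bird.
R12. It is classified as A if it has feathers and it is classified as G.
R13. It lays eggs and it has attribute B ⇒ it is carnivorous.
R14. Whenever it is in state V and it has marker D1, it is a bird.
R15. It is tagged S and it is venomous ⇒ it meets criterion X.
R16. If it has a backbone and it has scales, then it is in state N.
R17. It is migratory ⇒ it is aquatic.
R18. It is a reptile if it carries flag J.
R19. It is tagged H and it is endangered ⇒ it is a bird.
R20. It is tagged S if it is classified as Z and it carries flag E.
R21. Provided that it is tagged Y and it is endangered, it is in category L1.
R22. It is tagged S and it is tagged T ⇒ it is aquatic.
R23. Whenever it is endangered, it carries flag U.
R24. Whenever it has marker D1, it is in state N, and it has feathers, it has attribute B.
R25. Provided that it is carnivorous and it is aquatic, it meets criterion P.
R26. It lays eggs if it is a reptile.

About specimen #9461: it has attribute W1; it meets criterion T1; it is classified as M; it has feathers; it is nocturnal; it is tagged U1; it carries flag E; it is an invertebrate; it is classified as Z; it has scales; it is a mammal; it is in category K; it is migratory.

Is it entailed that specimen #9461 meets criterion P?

No

Forward chaining from the given facts derives: has marker D1, is endangered, is a predator, is aquatic, is tagged S, carries flag U, is a bird, is a reptile, lays eggs.
The only rule concluding "it meets criterion P" is R25, which needs "it is carnivorous"; that is never established.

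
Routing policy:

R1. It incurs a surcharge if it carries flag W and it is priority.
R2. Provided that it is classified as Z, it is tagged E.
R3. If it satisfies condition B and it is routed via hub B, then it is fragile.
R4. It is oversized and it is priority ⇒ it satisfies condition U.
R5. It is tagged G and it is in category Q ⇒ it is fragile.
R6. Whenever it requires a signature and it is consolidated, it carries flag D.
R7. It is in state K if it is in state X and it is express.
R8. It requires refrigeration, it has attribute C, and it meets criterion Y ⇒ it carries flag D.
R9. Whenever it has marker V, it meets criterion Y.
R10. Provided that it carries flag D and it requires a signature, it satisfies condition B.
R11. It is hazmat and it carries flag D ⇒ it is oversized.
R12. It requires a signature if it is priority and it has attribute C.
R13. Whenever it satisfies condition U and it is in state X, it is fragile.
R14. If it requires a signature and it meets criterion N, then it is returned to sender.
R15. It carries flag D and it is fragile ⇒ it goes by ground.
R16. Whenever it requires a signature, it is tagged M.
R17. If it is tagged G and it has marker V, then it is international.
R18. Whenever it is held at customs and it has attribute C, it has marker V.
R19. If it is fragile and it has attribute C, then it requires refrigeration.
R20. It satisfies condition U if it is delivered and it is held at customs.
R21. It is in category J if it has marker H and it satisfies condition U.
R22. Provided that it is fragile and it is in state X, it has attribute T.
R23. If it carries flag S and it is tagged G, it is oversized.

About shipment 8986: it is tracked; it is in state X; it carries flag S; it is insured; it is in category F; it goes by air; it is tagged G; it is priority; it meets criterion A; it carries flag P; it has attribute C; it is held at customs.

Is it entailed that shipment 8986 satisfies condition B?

By R12 (it is priority, it has attribute C): it requires a signature.
By R18 (it is held at customs, it has attribute C): it has marker V.
By R23 (it carries flag S, it is tagged G): it is oversized.
By R4 (it is oversized, it is priority): it satisfies condition U.
By R9 (it has marker V): it meets criterion Y.
By R13 (it satisfies condition U, it is in state X): it is fragile.
By R19 (it is fragile, it has attribute C): it requires refrigeration.
By R8 (it requires refrigeration, it has attribute C, it meets criterion Y): it carries flag D.
By R10 (it carries flag D, it requires a signature): it satisfies condition B.

Yes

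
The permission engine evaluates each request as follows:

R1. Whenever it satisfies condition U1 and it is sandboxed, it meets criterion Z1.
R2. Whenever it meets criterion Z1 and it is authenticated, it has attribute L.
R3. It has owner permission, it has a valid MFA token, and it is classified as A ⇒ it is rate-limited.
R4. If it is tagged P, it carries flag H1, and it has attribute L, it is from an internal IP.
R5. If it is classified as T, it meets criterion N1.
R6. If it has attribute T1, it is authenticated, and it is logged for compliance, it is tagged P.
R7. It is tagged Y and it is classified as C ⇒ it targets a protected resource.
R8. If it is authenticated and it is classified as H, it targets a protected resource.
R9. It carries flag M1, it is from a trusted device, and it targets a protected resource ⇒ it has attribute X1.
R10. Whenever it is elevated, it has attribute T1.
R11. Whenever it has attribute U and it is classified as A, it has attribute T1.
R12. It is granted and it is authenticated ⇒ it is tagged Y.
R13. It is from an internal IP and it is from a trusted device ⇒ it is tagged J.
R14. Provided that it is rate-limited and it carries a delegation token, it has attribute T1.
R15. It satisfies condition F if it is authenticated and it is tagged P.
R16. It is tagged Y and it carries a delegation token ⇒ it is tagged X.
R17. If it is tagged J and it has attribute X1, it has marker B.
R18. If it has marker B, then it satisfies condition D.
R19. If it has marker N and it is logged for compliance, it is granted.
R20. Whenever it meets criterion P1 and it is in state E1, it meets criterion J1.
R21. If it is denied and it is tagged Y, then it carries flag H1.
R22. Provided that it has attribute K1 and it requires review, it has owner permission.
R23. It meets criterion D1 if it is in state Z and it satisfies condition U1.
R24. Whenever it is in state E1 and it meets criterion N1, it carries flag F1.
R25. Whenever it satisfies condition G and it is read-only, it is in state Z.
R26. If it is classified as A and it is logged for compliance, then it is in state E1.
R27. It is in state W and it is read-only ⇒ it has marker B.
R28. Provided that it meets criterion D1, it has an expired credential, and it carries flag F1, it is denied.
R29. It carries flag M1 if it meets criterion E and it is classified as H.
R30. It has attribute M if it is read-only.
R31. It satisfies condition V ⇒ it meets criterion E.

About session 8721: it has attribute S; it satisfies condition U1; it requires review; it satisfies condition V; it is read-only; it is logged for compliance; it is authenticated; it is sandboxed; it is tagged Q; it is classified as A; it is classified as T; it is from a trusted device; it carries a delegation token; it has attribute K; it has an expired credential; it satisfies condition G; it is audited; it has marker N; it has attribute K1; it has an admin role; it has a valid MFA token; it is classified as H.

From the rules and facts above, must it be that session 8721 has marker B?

By R1 (it satisfies condition U1, it is sandboxed): it meets criterion Z1.
By R2 (it meets criterion Z1, it is authenticated): it has attribute L.
By R5 (it is classified as T): it meets criterion N1.
By R8 (it is authenticated, it is classified as H): it targets a protected resource.
By R19 (it has marker N, it is logged for compliance): it is granted.
By R22 (it has attribute K1, it requires review): it has owner permission.
By R25 (it satisfies condition G, it is read-only): it is in state Z.
By R26 (it is classified as A, it is logged for compliance): it is in state E1.
By R31 (it satisfies condition V): it meets criterion E.
By R3 (it has owner permission, it has a valid MFA token, it is classified as A): it is rate-limited.
By R12 (it is granted, it is authenticated): it is tagged Y.
By R14 (it is rate-limited, it carries a delegation token): it has attribute T1.
By R23 (it is in state Z, it satisfies condition U1): it meets criterion D1.
By R24 (it is in state E1, it meets criterion N1): it carries flag F1.
By R28 (it meets criterion D1, it has an expired credential, it carries flag F1): it is denied.
By R29 (it meets criterion E, it is classified as H): it carries flag M1.
By R6 (it has attribute T1, it is authenticated, it is logged for compliance): it is tagged P.
By R9 (it carries flag M1, it is from a trusted device, it targets a protected resource): it has attribute X1.
By R21 (it is denied, it is tagged Y): it carries flag H1.
By R4 (it is tagged P, it carries flag H1, it has attribute L): it is from an internal IP.
By R13 (it is from an internal IP, it is from a trusted device): it is tagged J.
By R17 (it is tagged J, it has attribute X1): it has marker B.

Yes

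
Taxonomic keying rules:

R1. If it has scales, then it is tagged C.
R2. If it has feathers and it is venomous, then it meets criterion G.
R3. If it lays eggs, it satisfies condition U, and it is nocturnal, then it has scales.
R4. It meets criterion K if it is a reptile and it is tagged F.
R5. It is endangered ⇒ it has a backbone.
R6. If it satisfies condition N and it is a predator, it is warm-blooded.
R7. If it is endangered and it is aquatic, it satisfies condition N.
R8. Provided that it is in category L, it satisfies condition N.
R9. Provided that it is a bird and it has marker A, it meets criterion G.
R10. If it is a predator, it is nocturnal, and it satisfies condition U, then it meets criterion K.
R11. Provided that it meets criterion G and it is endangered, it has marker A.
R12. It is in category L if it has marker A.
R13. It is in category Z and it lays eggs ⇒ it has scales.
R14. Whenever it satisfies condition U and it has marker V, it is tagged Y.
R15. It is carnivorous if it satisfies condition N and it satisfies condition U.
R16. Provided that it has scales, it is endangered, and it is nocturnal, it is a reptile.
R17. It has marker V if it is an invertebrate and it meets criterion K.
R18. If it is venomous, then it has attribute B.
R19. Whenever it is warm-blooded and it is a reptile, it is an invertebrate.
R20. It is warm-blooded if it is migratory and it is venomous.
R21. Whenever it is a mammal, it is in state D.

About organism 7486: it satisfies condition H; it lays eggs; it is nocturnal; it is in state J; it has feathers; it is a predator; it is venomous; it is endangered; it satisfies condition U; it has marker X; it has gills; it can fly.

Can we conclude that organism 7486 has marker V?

Yes

By R2 (it has feathers, it is venomous): it meets criterion G.
By R3 (it lays eggs, it satisfies condition U, it is nocturnal): it has scales.
By R10 (it is a predator, it is nocturnal, it satisfies condition U): it meets criterion K.
By R11 (it meets criterion G, it is endangered): it has marker A.
By R12 (it has marker A): it is in category L.
By R16 (it has scales, it is endangered, it is nocturnal): it is a reptile.
By R8 (it is in category L): it satisfies condition N.
By R6 (it satisfies condition N, it is a predator): it is warm-blooded.
By R19 (it is warm-blooded, it is a reptile): it is an invertebrate.
By R17 (it is an invertebrate, it meets criterion K): it has marker V.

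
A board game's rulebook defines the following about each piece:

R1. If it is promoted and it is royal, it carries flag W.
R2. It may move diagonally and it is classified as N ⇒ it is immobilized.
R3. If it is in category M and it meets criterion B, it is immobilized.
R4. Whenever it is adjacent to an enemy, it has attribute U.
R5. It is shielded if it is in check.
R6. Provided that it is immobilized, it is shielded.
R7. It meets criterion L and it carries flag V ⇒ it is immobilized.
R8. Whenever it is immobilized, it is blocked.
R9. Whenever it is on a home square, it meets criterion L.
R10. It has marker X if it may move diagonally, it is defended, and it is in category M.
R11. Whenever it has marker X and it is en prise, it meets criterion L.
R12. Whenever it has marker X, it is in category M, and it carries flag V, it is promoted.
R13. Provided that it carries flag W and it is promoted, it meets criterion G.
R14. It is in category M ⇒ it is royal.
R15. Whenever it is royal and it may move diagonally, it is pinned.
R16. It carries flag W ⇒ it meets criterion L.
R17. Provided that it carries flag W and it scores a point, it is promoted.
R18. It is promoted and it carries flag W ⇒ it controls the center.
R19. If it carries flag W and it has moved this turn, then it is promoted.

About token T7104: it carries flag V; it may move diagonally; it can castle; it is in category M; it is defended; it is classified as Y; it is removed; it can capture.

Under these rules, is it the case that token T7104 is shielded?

Yes

By R10 (it may move diagonally, it is defended, it is in category M): it has marker X.
By R12 (it has marker X, it is in category M, it carries flag V): it is promoted.
By R14 (it is in category M): it is royal.
By R1 (it is promoted, it is royal): it carries flag W.
By R16 (it carries flag W): it meets criterion L.
By R7 (it meets criterion L, it carries flag V): it is immobilized.
By R6 (it is immobilized): it is shielded.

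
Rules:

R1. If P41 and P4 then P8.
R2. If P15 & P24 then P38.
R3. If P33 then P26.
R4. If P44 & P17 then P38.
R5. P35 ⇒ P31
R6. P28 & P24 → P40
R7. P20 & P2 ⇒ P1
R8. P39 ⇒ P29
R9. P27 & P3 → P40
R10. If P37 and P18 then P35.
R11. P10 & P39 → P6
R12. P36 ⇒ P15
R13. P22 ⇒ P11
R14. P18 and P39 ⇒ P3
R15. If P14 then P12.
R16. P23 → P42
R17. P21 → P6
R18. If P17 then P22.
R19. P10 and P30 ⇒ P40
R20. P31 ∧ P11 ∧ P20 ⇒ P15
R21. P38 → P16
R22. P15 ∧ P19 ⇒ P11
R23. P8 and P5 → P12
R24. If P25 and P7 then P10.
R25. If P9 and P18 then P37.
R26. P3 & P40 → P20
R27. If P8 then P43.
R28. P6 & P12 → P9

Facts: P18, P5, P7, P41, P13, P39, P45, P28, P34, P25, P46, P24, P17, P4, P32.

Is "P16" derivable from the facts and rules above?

Yes

P8  (by R1: P41, P4)
P40  (by R6: P28, P24)
P3  (by R14: P18, P39)
P22  (by R18: P17)
P12  (by R23: P8, P5)
P10  (by R24: P25, P7)
P20  (by R26: P3, P40)
P6  (by R11: P10, P39)
P11  (by R13: P22)
P9  (by R28: P6, P12)
P37  (by R25: P9, P18)
P35  (by R10: P37, P18)
P31  (by R5: P35)
P15  (by R20: P31, P11, P20)
P38  (by R2: P15, P24)
P16  (by R21: P38)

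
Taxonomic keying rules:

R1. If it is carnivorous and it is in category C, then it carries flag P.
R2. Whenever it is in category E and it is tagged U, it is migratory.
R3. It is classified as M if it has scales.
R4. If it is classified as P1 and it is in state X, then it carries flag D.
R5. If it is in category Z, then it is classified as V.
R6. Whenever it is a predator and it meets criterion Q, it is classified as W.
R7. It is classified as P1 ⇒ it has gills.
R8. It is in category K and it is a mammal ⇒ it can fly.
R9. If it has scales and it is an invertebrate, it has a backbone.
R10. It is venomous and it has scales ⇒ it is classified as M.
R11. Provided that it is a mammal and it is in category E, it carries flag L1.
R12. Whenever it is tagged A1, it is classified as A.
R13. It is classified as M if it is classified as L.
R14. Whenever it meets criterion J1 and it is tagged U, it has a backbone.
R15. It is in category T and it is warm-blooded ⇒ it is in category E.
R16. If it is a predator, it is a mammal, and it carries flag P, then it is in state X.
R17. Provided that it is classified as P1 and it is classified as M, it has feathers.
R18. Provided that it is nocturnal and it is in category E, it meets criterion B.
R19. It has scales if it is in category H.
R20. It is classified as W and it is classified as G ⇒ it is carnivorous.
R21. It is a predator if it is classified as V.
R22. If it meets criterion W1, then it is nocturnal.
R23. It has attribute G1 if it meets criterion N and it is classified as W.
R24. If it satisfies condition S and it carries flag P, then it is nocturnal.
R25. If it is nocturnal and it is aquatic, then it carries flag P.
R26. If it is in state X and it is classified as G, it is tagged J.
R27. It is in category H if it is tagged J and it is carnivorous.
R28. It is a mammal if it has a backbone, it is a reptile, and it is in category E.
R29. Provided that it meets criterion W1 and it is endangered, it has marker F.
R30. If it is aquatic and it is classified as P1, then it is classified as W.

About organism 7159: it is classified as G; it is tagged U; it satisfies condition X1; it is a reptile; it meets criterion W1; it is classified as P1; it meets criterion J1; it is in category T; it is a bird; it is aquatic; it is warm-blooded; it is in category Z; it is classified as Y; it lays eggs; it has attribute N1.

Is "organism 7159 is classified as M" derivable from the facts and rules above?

Yes

By R5 (it is in category Z): it is classified as V.
By R14 (it meets criterion J1, it is tagged U): it has a backbone.
By R15 (it is in category T, it is warm-blooded): it is in category E.
By R21 (it is classified as V): it is a predator.
By R22 (it meets criterion W1): it is nocturnal.
By R25 (it is nocturnal, it is aquatic): it carries flag P.
By R28 (it has a backbone, it is a reptile, it is in category E): it is a mammal.
By R30 (it is aquatic, it is classified as P1): it is classified as W.
By R16 (it is a predator, it is a mammal, it carries flag P): it is in state X.
By R20 (it is classified as W, it is classified as G): it is carnivorous.
By R26 (it is in state X, it is classified as G): it is tagged J.
By R27 (it is tagged J, it is carnivorous): it is in category H.
By R19 (it is in category H): it has scales.
By R3 (it has scales): it is classified as M.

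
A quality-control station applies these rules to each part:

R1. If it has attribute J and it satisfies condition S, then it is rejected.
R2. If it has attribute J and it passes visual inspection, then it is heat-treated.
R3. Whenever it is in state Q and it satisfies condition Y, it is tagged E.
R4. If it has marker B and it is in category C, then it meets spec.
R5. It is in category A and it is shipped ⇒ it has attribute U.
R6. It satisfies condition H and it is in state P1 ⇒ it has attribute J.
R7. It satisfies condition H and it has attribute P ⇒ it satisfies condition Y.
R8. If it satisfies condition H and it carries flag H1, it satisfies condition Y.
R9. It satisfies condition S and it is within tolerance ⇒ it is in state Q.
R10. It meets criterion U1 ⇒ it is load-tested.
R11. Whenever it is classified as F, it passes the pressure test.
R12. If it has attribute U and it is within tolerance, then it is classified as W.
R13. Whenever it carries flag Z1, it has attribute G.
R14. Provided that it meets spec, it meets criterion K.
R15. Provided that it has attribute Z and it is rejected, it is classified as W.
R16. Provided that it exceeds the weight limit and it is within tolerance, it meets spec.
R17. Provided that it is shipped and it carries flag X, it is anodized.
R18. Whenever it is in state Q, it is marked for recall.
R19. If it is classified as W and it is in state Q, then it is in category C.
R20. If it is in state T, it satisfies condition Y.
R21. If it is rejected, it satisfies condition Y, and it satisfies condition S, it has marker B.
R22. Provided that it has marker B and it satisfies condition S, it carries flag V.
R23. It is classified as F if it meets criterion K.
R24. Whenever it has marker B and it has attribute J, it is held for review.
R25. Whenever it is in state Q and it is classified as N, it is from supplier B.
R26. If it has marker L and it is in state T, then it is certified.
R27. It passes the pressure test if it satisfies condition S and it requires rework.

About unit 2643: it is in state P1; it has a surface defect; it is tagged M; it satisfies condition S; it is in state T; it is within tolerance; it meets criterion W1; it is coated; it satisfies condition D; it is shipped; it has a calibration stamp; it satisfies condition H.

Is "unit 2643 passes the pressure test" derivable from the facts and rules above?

No

Forward chaining from the given facts derives: has attribute J, is in state Q, is marked for recall, satisfies condition Y, is rejected, is tagged E, has marker B, carries flag V, is held for review.
Rules concluding "it passes the pressure test": R11 needs "it is classified as F"; R27 needs "it requires rework" — none of these are established.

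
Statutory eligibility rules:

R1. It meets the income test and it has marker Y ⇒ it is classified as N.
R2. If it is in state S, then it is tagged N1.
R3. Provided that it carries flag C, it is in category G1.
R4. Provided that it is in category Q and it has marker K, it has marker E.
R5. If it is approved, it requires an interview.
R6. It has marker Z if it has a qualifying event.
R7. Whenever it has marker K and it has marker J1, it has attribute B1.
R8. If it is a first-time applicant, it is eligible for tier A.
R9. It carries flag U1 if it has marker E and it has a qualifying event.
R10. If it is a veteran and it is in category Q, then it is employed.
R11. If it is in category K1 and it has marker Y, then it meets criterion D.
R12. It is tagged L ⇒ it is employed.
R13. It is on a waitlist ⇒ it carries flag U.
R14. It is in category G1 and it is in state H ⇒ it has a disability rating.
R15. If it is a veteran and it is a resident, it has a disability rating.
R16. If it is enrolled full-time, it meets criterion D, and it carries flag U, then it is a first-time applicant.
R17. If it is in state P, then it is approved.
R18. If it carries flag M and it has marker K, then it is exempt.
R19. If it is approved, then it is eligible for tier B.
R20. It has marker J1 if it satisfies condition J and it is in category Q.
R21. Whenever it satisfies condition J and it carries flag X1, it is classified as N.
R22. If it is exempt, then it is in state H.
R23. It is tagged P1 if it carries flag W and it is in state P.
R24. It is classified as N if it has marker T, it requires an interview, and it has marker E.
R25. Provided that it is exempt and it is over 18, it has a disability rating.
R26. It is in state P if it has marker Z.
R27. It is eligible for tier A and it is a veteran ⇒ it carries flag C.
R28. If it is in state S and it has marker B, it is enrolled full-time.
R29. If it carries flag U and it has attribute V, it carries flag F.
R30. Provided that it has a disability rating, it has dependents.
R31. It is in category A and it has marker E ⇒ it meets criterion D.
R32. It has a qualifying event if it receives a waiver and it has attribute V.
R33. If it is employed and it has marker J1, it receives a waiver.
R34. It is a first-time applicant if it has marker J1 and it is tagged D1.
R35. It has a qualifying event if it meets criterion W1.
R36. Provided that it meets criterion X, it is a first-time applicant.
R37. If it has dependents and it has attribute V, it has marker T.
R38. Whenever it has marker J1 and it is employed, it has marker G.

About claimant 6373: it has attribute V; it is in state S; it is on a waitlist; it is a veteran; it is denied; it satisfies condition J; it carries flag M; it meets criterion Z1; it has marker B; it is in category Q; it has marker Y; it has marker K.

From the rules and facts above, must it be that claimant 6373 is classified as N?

Forward chaining from the given facts derives: is tagged N1, has marker E, is employed, carries flag U, is exempt, has marker J1, is in state H, is enrolled full-time, carries flag F, receives a waiver, has marker G, has attribute B1, has a qualifying event, has marker Z, carries flag U1, is in state P, is approved, is eligible for tier B, requires an interview.
Rules concluding "it is classified as N": R1 needs "it meets the income test"; R21 needs "it carries flag X1"; R24 needs "it has marker T" — none of these are established.

No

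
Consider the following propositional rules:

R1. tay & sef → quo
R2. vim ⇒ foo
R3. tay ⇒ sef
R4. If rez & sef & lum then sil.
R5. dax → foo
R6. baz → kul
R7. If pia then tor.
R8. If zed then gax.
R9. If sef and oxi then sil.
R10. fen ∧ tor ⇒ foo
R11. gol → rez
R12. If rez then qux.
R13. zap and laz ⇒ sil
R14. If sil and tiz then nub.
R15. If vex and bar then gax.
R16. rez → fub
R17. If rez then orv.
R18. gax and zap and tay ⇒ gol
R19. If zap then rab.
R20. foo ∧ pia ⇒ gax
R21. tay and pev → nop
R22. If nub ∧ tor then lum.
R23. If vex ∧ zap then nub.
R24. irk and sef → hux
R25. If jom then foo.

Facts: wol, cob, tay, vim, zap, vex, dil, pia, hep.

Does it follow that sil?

Yes

foo  (by R2: vim)
sef  (by R3: tay)
tor  (by R7: pia)
gax  (by R20: foo, pia)
nub  (by R23: vex, zap)
gol  (by R18: gax, zap, tay)
lum  (by R22: nub, tor)
rez  (by R11: gol)
sil  (by R4: rez, sef, lum)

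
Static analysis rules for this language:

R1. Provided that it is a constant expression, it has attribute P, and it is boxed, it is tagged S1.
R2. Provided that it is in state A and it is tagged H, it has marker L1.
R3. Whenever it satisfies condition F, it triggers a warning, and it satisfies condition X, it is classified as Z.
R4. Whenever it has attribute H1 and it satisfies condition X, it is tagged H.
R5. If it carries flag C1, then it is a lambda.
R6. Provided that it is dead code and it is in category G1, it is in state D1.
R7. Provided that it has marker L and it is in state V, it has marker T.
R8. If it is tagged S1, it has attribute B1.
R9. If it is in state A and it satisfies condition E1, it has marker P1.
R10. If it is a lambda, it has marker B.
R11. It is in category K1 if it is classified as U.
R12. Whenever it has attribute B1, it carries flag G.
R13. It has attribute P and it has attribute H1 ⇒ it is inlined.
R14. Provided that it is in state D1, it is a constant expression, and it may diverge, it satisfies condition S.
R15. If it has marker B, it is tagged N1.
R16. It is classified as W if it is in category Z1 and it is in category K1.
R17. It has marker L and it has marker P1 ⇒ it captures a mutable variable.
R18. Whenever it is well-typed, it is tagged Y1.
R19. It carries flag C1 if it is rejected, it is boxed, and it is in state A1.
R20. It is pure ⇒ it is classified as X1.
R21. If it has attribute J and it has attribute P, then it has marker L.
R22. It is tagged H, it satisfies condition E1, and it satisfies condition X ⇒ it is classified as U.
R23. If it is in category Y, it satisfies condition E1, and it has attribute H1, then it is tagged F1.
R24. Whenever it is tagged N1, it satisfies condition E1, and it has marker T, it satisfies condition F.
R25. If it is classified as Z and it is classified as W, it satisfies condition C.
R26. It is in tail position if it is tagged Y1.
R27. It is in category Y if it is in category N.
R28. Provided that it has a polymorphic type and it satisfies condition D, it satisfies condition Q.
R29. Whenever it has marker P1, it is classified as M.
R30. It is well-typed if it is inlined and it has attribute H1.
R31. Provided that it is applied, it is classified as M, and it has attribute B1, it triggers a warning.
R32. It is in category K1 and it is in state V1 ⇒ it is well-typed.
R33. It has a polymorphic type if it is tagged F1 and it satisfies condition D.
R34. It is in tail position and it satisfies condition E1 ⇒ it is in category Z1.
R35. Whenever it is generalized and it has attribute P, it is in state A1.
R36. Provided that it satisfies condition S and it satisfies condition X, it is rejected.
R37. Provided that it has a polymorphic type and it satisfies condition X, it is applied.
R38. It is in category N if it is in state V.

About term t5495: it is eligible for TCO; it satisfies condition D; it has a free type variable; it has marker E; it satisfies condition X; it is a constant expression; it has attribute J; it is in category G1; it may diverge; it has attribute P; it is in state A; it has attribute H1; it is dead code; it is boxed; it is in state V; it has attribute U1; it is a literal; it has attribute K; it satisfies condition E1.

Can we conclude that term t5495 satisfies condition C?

Forward chaining from the given facts derives: is tagged S1, is tagged H, is in state D1, has attribute B1, has marker P1, carries flag G, is inlined, satisfies condition S, has marker L, is classified as U, is classified as M, is well-typed, is rejected, is in category N, has marker L1, has marker T, is in category K1, captures a mutable variable, is tagged Y1, is in tail position, is in category Y, is in category Z1, is classified as W, is tagged F1, has a polymorphic type, is applied, satisfies condition Q, triggers a warning.
The only rule concluding "it satisfies condition C" is R25, which needs "it is classified as Z"; that is never established.

No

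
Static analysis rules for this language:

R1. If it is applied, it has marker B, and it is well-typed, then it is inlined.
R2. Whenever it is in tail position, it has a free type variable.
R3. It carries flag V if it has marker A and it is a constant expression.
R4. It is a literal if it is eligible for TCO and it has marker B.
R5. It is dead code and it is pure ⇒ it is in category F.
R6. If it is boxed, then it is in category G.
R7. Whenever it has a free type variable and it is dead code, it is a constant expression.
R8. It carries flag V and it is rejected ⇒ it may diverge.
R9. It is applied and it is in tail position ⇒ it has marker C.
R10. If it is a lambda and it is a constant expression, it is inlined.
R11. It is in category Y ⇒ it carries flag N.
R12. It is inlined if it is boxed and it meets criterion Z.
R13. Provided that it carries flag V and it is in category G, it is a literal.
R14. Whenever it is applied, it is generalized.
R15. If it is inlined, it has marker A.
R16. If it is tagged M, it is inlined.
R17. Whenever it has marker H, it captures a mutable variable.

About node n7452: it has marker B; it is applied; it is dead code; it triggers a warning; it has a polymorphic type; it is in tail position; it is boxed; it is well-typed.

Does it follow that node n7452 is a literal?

Yes

By R1 (it is applied, it has marker B, it is well-typed): it is inlined.
By R2 (it is in tail position): it has a free type variable.
By R6 (it is boxed): it is in category G.
By R7 (it has a free type variable, it is dead code): it is a constant expression.
By R15 (it is inlined): it has marker A.
By R3 (it has marker A, it is a constant expression): it carries flag V.
By R13 (it carries flag V, it is in category G): it is a literal.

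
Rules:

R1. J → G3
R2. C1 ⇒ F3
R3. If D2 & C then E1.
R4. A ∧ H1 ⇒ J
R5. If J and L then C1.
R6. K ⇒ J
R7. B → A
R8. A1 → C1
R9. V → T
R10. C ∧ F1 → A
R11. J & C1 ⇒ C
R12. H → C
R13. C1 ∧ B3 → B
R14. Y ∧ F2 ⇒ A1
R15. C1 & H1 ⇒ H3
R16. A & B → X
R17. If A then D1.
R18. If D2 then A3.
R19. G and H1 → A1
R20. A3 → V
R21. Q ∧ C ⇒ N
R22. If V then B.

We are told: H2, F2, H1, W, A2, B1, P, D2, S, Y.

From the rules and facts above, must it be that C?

Yes

A1  (by R14: Y, F2)
A3  (by R18: D2)
V  (by R20: A3)
B  (by R22: V)
A  (by R7: B)
C1  (by R8: A1)
J  (by R4: A, H1)
C  (by R11: J, C1)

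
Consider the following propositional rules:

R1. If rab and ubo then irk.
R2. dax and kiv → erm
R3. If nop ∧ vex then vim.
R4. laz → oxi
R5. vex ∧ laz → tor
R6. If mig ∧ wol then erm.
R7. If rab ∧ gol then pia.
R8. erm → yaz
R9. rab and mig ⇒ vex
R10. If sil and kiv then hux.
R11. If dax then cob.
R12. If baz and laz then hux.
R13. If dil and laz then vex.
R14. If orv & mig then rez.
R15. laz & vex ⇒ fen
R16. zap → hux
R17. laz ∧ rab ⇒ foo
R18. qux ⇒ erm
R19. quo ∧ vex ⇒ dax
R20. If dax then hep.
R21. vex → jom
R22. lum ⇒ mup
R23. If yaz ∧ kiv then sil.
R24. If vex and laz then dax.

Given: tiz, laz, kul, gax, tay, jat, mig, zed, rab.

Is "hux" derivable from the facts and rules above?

Forward chaining from the given facts derives: oxi, vex, fen, foo, jom, dax, tor, cob, hep.
Rules concluding hux: R10 needs sil; R12 needs baz; R16 needs zap — none of these are established.

No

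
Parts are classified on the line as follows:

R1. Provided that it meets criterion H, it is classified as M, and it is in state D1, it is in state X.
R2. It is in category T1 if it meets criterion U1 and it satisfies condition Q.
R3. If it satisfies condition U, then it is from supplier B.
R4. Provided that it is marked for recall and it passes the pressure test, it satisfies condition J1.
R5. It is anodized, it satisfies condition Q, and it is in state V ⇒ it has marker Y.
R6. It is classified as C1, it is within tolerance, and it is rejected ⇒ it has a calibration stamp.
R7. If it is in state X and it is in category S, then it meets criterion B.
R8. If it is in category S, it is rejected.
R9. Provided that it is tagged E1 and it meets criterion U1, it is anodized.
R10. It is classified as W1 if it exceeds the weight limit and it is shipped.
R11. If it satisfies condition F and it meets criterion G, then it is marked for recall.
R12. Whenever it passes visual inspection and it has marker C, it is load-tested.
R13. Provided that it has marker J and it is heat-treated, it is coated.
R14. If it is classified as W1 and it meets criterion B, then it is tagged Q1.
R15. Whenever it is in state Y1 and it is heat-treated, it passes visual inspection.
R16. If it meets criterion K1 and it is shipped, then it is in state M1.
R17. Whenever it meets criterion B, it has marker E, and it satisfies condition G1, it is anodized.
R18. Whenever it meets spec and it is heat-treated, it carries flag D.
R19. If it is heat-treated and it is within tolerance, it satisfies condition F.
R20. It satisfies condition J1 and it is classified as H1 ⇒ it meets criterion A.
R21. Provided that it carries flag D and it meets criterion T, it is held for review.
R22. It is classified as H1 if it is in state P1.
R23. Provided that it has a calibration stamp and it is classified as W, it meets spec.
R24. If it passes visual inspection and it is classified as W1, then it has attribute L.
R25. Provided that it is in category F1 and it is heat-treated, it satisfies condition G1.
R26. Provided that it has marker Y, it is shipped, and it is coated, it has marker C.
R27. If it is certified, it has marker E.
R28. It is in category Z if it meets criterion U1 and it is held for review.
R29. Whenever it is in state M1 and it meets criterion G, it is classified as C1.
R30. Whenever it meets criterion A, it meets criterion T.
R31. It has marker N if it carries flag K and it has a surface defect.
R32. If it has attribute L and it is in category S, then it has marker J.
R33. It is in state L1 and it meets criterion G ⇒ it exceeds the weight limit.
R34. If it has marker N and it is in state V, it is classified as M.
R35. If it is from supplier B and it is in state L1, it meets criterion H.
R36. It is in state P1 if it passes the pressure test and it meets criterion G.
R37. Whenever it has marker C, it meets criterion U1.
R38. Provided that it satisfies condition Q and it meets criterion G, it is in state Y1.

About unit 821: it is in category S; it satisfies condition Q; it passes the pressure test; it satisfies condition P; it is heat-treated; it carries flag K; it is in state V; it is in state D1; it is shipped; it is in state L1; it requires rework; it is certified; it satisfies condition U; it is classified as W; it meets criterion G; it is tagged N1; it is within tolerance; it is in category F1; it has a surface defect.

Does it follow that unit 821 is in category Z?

Forward chaining from the given facts derives: is from supplier B, is rejected, satisfies condition F, satisfies condition G1, has marker E, has marker N, exceeds the weight limit, is classified as M, meets criterion H, is in state P1, is in state Y1, is in state X, meets criterion B, is classified as W1, is marked for recall, is tagged Q1, passes visual inspection, is anodized, is classified as H1, has attribute L, has marker J, satisfies condition J1, has marker Y, is coated, meets criterion A, has marker C, meets criterion T, meets criterion U1, is in category T1, is load-tested.
The only rule concluding "it is in category Z" is R28, which needs "it is held for review"; that is never established.

No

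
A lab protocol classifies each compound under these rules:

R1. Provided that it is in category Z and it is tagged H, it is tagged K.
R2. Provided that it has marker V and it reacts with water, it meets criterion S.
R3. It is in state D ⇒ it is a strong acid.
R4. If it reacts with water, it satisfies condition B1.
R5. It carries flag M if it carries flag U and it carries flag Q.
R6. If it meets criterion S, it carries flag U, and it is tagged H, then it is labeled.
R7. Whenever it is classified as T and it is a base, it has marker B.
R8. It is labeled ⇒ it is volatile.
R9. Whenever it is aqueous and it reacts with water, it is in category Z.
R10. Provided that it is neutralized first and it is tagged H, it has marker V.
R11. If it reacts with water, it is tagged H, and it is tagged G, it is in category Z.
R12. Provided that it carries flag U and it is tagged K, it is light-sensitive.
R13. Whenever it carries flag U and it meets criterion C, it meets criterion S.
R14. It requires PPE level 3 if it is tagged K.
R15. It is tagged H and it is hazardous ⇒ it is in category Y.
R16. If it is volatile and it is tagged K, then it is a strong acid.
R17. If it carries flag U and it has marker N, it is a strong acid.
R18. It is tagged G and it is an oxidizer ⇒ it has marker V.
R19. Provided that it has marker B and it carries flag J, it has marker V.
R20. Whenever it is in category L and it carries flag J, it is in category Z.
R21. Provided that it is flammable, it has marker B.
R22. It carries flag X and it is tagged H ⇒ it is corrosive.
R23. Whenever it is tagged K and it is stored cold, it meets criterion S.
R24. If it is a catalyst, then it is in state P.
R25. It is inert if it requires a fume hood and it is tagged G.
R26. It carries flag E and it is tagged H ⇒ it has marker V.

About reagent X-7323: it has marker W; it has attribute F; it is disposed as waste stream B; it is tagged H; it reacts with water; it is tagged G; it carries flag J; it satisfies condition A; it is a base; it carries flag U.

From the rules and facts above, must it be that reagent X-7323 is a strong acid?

Forward chaining from the given facts derives: satisfies condition B1, is in category Z, is tagged K, is light-sensitive, requires PPE level 3.
Rules concluding "it is a strong acid": R3 needs "it is in state D"; R16 needs "it is volatile"; R17 needs "it has marker N" — none of these are established.

No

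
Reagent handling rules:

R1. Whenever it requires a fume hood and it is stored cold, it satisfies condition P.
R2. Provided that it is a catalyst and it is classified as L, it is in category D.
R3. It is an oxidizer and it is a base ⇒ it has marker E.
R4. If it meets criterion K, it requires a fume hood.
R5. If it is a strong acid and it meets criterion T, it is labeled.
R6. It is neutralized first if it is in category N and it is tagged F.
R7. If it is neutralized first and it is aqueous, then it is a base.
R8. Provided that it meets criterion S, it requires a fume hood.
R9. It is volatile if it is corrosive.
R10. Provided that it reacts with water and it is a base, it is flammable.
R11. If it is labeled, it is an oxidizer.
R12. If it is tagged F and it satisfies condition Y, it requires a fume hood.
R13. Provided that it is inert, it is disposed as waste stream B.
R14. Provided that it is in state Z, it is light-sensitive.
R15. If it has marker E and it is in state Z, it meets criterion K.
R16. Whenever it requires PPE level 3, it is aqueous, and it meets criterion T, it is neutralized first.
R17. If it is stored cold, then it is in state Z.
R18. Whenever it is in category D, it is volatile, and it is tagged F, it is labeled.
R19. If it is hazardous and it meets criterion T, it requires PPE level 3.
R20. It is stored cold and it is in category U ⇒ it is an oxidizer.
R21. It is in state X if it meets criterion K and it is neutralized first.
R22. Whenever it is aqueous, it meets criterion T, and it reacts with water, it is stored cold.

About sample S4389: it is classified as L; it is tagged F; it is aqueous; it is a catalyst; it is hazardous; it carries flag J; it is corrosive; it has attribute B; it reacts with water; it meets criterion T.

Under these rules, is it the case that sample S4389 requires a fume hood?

By R2 (it is a catalyst, it is classified as L): it is in category D.
By R9 (it is corrosive): it is volatile.
By R18 (it is in category D, it is volatile, it is tagged F): it is labeled.
By R19 (it is hazardous, it meets criterion T): it requires PPE level 3.
By R22 (it is aqueous, it meets criterion T, it reacts with water): it is stored cold.
By R11 (it is labeled): it is an oxidizer.
By R16 (it requires PPE level 3, it is aqueous, it meets criterion T): it is neutralized first.
By R17 (it is stored cold): it is in state Z.
By R7 (it is neutralized first, it is aqueous): it is a base.
By R3 (it is an oxidizer, it is a base): it has marker E.
By R15 (it has marker E, it is in state Z): it meets criterion K.
By R4 (it meets criterion K): it requires a fume hood.

Yes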